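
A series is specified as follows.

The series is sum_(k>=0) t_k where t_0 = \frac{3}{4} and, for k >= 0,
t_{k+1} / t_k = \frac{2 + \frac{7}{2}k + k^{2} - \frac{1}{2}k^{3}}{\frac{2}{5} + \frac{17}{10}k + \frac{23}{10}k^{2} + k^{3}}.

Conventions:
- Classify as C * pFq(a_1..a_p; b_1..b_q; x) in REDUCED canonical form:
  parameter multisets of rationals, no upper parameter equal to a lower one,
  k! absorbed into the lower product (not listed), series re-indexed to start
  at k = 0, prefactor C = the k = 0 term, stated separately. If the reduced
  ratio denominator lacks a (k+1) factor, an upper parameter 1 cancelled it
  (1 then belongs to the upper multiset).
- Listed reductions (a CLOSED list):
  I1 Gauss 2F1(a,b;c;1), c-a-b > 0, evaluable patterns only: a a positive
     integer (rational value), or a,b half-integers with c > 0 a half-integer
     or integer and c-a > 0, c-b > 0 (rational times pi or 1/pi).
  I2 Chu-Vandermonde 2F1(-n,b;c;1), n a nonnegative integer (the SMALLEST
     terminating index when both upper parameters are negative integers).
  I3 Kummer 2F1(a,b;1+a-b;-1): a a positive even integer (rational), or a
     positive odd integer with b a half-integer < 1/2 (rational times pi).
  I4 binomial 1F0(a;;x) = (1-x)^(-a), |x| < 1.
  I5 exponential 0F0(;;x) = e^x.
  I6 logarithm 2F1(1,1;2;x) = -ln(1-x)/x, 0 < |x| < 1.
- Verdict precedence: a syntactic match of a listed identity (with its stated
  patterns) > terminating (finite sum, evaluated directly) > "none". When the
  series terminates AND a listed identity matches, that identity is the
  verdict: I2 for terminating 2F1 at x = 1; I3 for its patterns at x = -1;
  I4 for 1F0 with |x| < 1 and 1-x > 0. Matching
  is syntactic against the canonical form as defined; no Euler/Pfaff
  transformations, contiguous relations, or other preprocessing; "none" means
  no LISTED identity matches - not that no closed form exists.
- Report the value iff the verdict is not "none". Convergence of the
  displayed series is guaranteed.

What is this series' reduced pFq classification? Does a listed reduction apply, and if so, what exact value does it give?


The tell: from the first term \frac{3}{4}: roots of the ratio polynomials (C = 3/4) are the negated parameters.
Ratio: r(k) = -\frac{1}{2} * (k-4) (k+1) (k+1) / [(k+\frac{1}{2}) (k+\frac{4}{5}) (k+1)] - rational in k. x = -\frac{1}{2}; t_0 = \frac{3}{4}; negate the roots.

Prefactor \frac{3}{4}, argument -\frac{1}{2}: 3F2 with upper {-4, 1, 1} over lower {\frac{1}{2}, \frac{4}{5}}. Verdict: terminating - upper -4 stops the sum at k = 4; the 5 terms are added exactly. Value: \frac{59887}{5586}.


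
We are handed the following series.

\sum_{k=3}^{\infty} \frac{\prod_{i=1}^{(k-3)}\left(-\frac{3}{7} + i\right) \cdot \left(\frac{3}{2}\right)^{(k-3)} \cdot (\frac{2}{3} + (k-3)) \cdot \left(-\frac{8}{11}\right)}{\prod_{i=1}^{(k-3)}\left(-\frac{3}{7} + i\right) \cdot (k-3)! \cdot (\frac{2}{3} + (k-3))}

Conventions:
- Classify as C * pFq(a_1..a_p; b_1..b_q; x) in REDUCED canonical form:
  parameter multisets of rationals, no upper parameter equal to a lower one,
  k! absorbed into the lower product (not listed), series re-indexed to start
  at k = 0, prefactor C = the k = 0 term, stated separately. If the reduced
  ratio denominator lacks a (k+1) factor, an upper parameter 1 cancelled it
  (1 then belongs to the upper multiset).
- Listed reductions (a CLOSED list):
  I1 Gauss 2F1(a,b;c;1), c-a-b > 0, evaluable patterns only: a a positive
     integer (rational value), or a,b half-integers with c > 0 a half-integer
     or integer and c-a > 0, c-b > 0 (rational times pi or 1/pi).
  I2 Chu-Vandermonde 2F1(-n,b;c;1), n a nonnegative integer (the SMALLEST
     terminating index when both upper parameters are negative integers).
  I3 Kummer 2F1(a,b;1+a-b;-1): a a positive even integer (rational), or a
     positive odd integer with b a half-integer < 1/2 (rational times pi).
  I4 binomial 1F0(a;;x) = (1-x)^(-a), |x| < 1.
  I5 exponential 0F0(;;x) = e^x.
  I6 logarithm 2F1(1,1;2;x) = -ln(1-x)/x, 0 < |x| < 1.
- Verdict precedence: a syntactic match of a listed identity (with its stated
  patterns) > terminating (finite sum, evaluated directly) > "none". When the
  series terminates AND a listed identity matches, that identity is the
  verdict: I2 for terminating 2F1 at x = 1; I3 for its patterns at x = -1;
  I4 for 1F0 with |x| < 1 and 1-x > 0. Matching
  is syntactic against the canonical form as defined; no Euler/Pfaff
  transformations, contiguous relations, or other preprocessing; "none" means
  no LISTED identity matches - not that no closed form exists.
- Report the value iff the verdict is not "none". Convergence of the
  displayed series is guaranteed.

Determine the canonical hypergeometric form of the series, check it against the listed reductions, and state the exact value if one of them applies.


Prefactor -\frac{8}{11}, argument \frac{3}{2}: 0F0 with upper {-} over lower {-}. Verdict (x = \frac{3}{2}): exponential (I5) applies (the 0F0 exponential series at x = \frac{3}{2}). Value: \left(-\frac{8}{11}\right) \cdot e^{\frac{3}{2}}.

Key step: x = \frac{3}{2} and the parameter 4/7 appears in both the upper and lower lists and cancels (alongside the other common factor).
Step ratio: r(k) = \frac{3}{2} * 1 / [(k+1)] - rational; roots negated = parameters, x = \frac{3}{2}, C = -\frac{8}{11}.


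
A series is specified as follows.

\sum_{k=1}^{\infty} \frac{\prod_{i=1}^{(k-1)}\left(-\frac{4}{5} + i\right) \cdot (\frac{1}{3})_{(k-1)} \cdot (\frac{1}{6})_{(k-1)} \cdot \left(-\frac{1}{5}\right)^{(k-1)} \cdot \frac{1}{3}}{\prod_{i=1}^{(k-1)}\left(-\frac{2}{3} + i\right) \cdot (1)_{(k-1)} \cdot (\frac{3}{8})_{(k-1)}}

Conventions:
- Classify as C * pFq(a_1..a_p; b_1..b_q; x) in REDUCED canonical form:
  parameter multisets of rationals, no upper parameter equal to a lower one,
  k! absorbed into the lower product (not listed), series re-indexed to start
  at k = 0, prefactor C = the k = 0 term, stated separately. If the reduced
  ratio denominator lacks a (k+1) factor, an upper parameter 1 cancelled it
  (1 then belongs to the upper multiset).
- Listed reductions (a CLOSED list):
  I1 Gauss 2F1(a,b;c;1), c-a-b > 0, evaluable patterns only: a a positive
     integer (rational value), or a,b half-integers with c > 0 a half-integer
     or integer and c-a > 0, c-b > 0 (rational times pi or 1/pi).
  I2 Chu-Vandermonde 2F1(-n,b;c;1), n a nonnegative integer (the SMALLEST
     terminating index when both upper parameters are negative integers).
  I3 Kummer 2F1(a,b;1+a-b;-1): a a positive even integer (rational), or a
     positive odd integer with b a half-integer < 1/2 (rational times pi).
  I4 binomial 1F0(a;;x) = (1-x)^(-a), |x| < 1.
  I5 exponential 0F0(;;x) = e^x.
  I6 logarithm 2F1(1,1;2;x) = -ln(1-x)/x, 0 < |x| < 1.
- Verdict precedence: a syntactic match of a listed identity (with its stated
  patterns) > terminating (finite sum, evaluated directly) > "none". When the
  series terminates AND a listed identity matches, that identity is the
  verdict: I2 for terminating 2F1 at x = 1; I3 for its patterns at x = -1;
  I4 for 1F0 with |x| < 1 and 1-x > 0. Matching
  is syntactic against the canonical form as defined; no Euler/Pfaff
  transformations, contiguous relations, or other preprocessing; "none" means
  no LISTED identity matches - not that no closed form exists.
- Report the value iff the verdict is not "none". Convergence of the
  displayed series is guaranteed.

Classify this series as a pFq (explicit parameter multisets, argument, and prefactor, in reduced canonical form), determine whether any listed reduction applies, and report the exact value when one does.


With C = \frac{1}{3}: the canonical form is 2F1(\frac{1}{6}, \frac{1}{5}; \frac{3}{8}; -\frac{1}{5}). Verdict: none. Every listed pattern misses the 2F1 form at -\frac{1}{5}, upper {\frac{1}{6}, \frac{1}{5}}.

Key observation: t_0 = \frac{1}{3} here, and the running product (prefactor 1/3) telescopes to a rising factorial.
Step ratio: r(k) = -\frac{1}{5} * (k+\frac{1}{6}) (k+\frac{1}{5}) / [(k+\frac{3}{8}) (k+1)] - rational in k, leading ratio -\frac{1}{5}; with t_0 = \frac{1}{3}, classification follows.


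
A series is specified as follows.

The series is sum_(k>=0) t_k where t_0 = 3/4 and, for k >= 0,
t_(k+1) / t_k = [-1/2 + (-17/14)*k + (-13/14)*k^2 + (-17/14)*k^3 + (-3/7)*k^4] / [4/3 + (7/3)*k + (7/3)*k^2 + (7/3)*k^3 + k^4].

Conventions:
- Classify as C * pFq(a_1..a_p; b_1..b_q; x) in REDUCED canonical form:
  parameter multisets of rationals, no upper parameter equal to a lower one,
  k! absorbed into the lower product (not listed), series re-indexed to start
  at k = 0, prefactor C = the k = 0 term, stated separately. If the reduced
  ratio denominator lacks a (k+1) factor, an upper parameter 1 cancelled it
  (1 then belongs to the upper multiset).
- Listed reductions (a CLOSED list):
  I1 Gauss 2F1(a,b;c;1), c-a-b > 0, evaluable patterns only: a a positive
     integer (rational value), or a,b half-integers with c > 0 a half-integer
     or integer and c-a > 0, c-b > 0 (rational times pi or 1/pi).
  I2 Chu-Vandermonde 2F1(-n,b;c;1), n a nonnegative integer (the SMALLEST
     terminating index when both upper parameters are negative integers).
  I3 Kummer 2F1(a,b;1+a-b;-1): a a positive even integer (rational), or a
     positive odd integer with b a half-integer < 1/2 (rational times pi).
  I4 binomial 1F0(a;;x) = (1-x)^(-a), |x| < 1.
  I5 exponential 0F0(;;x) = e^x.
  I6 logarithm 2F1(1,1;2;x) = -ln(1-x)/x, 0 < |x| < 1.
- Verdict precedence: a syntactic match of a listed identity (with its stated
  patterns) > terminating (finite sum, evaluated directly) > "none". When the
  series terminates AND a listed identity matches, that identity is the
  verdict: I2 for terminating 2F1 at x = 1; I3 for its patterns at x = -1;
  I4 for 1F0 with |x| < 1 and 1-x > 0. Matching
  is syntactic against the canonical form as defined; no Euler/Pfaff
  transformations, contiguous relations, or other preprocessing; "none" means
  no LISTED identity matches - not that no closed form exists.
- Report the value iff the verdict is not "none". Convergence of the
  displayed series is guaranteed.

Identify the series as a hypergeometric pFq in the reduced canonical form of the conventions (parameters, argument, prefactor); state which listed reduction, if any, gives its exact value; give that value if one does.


Canonical form: C = 3/4 times 2F1 with upper {1/2, 7/3}, lower {4/3}, x = -3/7. Verdict: none - this 2F1 at x = -3/7 matches no listed pattern, and upper {1/2, 7/3} holds no stopper.

Key step: from the first term 3/4: the ratio is unreduced: k^2 + 1 divides both sides (prefactor 3/4).
Step ratio: r(k) = (-3/7) * (k+1/2) (k+7/3) / [(k+4/3) (k+1)] ; factor over Q: parameters, x = (-3/7), and C = 3/4.


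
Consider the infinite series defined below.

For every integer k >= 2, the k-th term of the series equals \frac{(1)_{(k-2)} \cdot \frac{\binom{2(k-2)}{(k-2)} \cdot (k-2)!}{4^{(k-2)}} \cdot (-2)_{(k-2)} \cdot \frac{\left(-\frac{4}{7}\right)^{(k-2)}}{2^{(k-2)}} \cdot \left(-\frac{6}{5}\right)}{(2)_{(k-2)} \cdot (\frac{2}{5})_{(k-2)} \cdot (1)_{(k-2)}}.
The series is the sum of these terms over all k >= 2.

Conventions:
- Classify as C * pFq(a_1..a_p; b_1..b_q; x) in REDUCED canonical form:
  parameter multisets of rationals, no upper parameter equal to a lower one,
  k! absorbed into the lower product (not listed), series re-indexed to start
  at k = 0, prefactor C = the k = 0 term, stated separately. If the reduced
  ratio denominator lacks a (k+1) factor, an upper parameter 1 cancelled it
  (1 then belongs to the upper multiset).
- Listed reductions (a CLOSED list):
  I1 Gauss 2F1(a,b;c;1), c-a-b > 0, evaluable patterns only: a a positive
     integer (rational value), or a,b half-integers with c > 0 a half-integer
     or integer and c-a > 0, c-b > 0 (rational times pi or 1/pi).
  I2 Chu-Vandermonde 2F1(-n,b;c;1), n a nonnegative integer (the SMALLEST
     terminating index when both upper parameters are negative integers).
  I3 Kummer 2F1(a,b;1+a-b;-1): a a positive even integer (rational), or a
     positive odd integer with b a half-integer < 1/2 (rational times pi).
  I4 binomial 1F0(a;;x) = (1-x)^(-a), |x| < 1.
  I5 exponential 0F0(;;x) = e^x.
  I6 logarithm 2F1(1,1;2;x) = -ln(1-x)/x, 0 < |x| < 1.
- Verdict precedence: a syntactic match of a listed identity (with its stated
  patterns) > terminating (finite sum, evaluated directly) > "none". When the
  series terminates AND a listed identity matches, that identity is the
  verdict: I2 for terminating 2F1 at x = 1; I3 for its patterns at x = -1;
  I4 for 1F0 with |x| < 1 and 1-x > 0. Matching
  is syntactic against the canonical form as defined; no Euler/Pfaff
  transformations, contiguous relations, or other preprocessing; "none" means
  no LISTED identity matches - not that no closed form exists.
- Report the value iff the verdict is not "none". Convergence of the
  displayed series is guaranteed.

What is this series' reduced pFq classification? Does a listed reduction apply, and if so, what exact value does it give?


This is -\frac{6}{5} * 3F2(-2, \frac{1}{2}, 1; \frac{2}{5}, 2; -\frac{2}{7}) in reduced canonical form. Verdict: terminating - upper -2 stops the sum at k = 2; the 3 terms are added exactly. Its exact value is -\frac{2868}{1715}.

First insight: x = -\frac{2}{7} and C(2k,k) (prefactor -6/5) equals 4^k (1/2)_k / k!.
Ratio: r(k) = -\frac{2}{7} * (k-2) (k+\frac{1}{2}) (k+1) / [(k+\frac{2}{5}) (k+2) (k+1)] - rational in k, leading ratio -\frac{2}{7}; with t_0 = -\frac{6}{5}, classification follows.


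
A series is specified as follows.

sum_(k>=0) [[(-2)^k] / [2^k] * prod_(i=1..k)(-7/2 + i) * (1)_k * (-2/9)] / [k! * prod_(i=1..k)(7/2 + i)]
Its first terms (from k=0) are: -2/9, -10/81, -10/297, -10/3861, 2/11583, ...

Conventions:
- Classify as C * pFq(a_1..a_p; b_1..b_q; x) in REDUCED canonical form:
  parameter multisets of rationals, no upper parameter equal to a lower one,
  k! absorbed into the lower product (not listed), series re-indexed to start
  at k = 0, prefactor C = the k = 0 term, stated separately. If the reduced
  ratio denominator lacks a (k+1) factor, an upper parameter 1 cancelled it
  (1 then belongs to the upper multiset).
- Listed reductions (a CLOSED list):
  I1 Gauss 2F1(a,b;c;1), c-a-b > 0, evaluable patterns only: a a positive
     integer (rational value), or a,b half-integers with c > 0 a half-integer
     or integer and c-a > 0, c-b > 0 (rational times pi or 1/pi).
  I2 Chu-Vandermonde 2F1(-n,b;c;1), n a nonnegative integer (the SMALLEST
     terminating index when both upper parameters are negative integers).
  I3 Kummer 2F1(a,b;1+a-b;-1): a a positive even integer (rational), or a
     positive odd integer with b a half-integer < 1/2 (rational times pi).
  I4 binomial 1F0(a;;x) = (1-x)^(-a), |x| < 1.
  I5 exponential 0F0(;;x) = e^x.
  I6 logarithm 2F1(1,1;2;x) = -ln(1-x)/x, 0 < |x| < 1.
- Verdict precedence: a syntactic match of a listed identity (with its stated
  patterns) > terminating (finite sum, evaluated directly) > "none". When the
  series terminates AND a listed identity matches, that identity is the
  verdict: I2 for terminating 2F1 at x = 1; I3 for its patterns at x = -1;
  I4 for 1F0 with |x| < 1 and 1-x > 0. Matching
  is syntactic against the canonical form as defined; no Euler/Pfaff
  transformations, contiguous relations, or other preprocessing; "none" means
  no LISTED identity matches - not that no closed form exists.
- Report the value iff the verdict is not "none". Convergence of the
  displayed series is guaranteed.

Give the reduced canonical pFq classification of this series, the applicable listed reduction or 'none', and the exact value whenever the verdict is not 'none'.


x = -1 here; the reduced form reads 2F1, upper {-5/2, 1}, lower {9/2}, C = -2/9. Verdict: Kummer's theorem (I3) matches (x = -1; c = 9/2 equals 1+a-b for upper {-5/2, 1}: listed pattern). Sum: (-35/288) * pi.

Structural cue: t_0 being -2/9, the lower running product (prefactor -2/9) is a rising factorial.
Term ratio: r(k) = (-1) * (k-5/2) (k+1) / [(k+9/2) (k+1)] - rational in k. x = (-1); t_0 = -2/9; negate the roots.


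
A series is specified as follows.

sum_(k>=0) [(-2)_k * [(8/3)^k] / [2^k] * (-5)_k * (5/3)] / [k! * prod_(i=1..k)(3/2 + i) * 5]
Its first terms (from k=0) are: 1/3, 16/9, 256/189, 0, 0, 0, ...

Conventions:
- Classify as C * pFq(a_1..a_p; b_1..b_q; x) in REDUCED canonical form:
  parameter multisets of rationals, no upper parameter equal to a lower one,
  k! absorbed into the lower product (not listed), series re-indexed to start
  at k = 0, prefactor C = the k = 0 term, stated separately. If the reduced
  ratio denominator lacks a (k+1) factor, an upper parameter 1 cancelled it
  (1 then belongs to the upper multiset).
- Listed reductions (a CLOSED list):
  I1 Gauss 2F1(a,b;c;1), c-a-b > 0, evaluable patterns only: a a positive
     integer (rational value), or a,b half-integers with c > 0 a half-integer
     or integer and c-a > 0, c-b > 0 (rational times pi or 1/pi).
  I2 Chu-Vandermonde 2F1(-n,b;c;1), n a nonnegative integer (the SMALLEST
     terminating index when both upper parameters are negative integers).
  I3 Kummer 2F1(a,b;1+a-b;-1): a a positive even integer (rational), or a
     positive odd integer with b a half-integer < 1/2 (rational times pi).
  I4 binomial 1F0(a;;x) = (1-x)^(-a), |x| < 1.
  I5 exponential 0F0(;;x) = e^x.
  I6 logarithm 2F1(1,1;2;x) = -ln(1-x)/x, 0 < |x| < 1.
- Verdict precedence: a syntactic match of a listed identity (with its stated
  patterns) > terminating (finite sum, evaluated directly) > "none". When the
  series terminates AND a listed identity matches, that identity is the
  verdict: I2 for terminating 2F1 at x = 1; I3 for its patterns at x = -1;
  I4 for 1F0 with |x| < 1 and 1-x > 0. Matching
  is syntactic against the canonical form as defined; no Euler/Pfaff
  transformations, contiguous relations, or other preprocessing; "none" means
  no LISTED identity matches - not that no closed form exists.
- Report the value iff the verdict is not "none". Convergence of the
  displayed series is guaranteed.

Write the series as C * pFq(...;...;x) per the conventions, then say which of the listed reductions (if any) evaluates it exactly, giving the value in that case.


Classification (C = 1/3): 2F1 with upper {-5, -2}, lower {5/2}, argument x = 4/3. Verdict: terminating. (-2)_k vanishes past k = 2, leaving a 3-term sum, computed directly. Sum: 655/189.

Key step: from the first term 1/3: the constant factors (C = 1/3, x = 4/3) combine into one prefactor.
Term ratio: r(k) = (4/3) * (k-5) (k-2) / [(k+5/2) (k+1)] - rational in k, leading ratio (4/3); with t_0 = 1/3, classification follows.


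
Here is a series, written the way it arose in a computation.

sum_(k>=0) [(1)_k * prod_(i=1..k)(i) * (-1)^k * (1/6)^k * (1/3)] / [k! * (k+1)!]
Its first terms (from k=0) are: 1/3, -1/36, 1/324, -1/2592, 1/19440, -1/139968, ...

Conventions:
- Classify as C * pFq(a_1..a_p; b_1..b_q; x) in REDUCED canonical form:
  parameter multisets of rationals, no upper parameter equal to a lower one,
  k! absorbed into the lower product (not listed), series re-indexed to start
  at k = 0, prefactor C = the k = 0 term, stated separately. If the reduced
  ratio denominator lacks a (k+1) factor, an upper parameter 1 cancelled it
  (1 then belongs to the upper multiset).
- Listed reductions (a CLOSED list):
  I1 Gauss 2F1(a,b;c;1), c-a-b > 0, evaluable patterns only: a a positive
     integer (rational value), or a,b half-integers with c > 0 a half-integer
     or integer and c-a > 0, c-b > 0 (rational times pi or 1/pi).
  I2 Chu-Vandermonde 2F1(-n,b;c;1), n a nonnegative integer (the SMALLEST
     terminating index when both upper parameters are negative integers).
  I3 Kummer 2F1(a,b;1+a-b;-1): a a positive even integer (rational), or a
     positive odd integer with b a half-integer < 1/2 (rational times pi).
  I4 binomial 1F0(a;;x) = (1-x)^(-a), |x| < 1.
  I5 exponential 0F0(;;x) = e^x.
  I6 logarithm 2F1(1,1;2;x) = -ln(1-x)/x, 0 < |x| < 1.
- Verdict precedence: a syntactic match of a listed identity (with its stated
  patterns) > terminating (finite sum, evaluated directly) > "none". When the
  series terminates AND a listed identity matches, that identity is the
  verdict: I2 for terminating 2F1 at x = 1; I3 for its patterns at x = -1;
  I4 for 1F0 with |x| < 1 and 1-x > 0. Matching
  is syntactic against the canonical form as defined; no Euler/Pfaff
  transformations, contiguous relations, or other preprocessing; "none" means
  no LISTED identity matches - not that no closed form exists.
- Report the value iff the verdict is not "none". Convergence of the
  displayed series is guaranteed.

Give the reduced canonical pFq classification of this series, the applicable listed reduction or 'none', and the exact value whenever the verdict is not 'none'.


Canonical form: C = 1/3 times 2F1 with upper {1, 1}, lower {2}, x = -1/6. Verdict: this is the logarithmic series (I6) (the logarithm: parameters (1,1;2), x = -1/6). Hence: 2 * ln(7/6).

Structural cue: with t_0 = 1/3, the (-1)^k factor (C = 1/3) folds into the argument's sign.
Consecutive-term ratio: r(k) = (-1/6) * (k+1) (k+1) / [(k+2) (k+1)] - rational in k, leading ratio (-1/6); with t_0 = 1/3, classification follows.


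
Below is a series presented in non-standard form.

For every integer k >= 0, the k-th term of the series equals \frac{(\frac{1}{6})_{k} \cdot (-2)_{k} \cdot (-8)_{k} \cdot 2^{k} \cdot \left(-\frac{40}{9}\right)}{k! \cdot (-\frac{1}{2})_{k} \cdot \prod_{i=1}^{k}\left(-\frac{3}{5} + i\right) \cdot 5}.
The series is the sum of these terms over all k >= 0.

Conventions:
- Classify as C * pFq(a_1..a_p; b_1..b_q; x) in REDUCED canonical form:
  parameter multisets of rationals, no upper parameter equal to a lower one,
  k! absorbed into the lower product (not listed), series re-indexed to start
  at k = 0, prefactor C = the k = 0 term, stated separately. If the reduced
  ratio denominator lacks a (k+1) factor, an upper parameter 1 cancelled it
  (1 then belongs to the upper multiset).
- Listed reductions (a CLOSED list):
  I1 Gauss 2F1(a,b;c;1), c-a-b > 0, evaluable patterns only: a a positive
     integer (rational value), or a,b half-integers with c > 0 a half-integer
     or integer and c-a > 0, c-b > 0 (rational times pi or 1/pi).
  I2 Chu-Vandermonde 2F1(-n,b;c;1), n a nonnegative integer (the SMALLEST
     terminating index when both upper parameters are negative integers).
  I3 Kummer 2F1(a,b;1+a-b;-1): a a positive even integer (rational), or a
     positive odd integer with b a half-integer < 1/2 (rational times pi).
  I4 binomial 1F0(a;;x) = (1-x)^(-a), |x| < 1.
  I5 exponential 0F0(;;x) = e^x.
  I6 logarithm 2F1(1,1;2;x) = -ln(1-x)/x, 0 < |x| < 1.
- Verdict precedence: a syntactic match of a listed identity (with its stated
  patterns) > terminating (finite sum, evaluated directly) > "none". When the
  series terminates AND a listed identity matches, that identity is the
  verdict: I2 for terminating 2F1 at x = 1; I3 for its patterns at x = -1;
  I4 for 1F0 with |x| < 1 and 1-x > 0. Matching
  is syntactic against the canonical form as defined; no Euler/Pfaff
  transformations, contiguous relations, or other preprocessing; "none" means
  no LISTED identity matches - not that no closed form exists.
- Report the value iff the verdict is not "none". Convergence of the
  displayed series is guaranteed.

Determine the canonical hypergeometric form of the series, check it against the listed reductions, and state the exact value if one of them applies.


First insight: from the first term -\frac{8}{9}: the lower running product (C = -8/9, x = 2) is a rising factorial.
Consecutive-term ratio: r(k) = 2 * (k-8) (k-2) (k+\frac{1}{6}) / [(k-\frac{1}{2}) (k+\frac{2}{5}) (k+1)] - rational in k, leading ratio 2; with t_0 = -\frac{8}{9}, classification follows.

Classification (C = -\frac{8}{9}): 3F2 with upper {-8, -2, \frac{1}{6}}, lower {-\frac{1}{2}, \frac{2}{5}}, argument x = 2. Verdict: terminating. (-2)_k vanishes past k = 2, leaving a 3-term sum, computed directly. Exact value: \frac{24248}{81}.


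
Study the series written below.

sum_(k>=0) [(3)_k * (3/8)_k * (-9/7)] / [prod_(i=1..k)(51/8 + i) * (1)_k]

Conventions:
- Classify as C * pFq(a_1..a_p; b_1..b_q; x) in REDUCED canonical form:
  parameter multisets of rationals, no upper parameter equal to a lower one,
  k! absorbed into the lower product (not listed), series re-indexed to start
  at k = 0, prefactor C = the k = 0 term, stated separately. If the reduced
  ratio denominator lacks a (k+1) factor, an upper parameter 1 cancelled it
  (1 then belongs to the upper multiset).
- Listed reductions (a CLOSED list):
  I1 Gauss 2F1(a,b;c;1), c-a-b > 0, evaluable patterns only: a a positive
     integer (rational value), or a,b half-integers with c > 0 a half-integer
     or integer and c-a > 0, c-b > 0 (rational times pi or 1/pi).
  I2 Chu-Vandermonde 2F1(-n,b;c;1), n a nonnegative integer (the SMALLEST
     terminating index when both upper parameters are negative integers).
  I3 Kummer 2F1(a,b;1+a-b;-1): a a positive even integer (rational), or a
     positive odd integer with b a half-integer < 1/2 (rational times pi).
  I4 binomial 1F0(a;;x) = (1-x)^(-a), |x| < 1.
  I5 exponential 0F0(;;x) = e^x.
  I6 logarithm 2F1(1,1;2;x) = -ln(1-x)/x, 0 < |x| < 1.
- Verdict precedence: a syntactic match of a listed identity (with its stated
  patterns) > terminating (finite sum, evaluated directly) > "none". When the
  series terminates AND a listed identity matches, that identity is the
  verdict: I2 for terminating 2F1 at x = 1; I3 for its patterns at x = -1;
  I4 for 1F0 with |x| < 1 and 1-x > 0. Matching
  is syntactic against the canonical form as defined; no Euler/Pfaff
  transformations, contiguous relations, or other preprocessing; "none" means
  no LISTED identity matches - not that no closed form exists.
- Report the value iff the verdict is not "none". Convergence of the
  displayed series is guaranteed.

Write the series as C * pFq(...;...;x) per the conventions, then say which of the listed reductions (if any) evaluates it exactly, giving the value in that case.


Canonical form: C = -9/7 times 2F1 with upper {3/8, 3}, lower {59/8}, x = 1. Verdict: Gauss (I1, integer-parameter pattern) applies (x = 1: the Gamma ratio telescopes since c-a-b = 4 > 0 and a = 3 in Z>0). Hence: -6579/4096.

Structural cue: from the first term -9/7: the lower running product (C = -9/7) is a rising factorial.
Adjacent-term ratio: r(k) = 1 * (k+3/8) (k+3) / [(k+59/8) (k+1)] - poly over poly, x = 1 from leading terms; C = -9/7 at k = 0.


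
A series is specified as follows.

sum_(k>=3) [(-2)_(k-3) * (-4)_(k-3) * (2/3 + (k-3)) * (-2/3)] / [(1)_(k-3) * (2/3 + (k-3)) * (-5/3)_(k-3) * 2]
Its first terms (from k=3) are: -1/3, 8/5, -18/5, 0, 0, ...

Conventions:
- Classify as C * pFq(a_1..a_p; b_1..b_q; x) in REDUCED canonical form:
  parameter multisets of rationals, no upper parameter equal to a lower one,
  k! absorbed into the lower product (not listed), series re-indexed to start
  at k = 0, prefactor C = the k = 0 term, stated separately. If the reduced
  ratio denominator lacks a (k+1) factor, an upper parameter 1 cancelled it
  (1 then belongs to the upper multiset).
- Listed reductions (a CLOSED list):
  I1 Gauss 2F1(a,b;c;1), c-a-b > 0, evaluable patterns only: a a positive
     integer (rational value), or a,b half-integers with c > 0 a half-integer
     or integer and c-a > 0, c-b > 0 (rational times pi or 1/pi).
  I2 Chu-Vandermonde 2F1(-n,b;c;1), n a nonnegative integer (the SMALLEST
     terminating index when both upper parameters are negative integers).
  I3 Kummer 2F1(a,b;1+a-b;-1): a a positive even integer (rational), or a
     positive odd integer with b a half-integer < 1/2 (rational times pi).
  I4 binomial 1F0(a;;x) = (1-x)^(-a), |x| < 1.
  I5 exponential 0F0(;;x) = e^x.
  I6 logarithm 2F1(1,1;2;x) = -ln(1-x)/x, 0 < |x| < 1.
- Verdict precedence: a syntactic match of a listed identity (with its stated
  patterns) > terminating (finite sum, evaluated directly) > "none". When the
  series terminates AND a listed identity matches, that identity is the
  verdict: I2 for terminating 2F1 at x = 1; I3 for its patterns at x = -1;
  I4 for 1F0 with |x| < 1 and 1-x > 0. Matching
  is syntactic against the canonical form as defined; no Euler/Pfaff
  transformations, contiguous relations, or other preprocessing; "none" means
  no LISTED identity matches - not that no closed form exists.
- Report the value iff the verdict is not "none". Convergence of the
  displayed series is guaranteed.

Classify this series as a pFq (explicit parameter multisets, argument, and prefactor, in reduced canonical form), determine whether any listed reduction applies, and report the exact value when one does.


Structural cue: x = 1 and (1)_k (prefactor -1/3) is k! itself.
Consecutive-term ratio: r(k) = 1 * (k-4) (k-2) / [(k-5/3) (k+1)] - poly over poly, x = 1 from leading terms; C = -1/3 at k = 0.

x = 1 here; the reduced form reads 2F1, upper {-4, -2}, lower {-5/3}, C = -1/3. Verdict: Chu-Vandermonde (I2) fires (terminating 2F1 at x = 1 with n = 2, b = -4, c = -5/3). Value: -7/3.


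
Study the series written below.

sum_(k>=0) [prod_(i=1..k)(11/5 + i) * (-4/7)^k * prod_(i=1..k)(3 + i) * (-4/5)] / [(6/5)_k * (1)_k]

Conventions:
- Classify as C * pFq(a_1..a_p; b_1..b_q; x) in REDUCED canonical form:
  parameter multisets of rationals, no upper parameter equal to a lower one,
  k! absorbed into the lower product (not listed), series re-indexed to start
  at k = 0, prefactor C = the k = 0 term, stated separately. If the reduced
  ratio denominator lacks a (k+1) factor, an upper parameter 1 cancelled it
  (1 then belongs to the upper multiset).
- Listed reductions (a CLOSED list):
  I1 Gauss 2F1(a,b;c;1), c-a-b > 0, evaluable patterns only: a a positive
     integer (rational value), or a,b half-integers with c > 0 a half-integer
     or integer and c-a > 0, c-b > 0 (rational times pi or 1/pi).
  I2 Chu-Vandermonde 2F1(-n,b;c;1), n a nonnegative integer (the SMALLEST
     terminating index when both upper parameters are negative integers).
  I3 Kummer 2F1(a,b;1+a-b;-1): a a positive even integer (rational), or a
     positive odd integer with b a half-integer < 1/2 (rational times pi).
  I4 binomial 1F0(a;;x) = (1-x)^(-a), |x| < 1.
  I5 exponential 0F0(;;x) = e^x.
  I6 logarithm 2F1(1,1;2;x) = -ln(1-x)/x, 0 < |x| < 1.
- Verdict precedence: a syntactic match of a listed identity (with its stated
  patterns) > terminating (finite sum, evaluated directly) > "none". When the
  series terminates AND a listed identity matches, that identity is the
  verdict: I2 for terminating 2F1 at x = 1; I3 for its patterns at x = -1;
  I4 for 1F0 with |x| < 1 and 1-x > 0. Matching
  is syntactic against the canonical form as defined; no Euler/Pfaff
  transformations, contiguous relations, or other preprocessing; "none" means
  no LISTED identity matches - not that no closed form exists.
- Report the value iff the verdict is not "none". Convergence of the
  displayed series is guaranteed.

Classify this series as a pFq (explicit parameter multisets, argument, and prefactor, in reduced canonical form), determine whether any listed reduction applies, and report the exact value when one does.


At argument -4/7: a 2F1 with upper {16/5, 4}, lower {6/5}, scaled by C = -4/5. Verdict: none - at argument -4/7 the multisets {16/5, 4} ; {6/5} match no listed identity.

Structural cue: t_0 = -4/5 here, and (1)_k (C = -4/5) is k! itself.
Ratio: r(k) = (-4/7) * (k+16/5) (k+4) / [(k+6/5) (k+1)] - rational in k. x = (-4/7); t_0 = -4/5; negate the roots.


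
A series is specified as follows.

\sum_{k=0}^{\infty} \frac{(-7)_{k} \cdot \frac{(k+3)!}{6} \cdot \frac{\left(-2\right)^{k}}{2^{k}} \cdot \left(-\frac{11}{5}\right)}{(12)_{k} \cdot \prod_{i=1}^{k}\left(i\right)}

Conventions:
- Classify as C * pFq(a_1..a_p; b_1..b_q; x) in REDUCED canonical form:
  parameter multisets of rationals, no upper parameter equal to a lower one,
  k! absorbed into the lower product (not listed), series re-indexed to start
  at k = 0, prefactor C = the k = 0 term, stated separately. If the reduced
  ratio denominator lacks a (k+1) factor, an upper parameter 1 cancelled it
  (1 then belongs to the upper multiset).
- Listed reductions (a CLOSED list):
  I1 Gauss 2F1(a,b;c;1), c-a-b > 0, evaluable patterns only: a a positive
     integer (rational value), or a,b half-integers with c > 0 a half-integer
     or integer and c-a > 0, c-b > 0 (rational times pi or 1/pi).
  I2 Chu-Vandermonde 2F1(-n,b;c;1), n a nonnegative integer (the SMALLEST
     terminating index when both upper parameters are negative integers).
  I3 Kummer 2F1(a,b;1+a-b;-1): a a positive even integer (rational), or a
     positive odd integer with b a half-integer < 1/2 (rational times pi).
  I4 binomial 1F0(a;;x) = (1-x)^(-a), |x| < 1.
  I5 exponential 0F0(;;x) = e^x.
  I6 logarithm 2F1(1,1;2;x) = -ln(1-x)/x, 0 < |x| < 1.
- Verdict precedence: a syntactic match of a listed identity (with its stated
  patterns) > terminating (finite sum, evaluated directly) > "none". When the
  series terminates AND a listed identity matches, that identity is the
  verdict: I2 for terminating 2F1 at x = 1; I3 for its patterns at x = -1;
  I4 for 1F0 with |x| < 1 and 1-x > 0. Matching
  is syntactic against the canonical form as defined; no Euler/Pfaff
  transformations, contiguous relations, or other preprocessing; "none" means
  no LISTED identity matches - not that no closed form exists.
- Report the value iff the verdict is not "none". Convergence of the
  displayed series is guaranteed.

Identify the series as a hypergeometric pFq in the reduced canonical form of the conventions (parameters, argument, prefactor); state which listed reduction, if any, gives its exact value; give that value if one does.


With C = -\frac{11}{5}: the canonical form is 2F1(-7, 4; 12; -1). Verdict at x = -1: Kummer's theorem (I3) matches (x = -1; c = 12 equals 1+a-b for upper {-7, 4}: listed pattern). Sum: -\frac{121}{6}.

Key step: t_0 being -\frac{11}{5}, the factorial ratio (prefactor -11/5) (k+a-1)!/(a-1)! is a rising factorial (a)_k.
Step ratio: r(k) = -1 * (k-7) (k+4) / [(k+12) (k+1)] - poly over poly, x = -1 from leading terms; C = -\frac{11}{5} at k = 0.


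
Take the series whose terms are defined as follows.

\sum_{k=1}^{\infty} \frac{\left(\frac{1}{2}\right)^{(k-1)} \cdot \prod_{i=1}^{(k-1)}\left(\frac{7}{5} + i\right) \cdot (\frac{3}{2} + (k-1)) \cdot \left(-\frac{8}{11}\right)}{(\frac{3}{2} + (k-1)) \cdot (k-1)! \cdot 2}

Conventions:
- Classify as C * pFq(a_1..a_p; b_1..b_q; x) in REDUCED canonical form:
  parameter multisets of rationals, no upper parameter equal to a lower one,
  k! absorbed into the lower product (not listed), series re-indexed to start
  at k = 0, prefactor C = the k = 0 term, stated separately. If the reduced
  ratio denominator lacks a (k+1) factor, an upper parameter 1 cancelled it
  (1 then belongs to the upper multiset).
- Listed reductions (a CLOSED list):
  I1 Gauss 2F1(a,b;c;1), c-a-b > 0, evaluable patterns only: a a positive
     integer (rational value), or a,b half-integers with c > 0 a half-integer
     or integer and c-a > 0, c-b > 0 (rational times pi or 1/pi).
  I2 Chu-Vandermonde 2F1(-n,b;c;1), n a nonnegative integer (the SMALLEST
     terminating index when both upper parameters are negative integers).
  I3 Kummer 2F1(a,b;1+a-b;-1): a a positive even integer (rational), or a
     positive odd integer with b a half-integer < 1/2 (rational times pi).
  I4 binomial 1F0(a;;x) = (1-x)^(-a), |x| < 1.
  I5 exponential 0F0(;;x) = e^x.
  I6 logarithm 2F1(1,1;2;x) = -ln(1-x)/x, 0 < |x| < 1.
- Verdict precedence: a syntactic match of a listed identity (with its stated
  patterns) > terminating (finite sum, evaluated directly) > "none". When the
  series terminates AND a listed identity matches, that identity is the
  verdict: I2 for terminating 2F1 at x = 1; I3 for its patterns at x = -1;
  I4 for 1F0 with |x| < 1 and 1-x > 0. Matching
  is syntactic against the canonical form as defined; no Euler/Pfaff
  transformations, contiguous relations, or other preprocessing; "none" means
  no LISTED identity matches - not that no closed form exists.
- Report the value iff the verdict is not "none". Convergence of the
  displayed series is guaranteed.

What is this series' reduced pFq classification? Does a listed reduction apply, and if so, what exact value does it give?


At argument \frac{1}{2}: a 1F0 with upper {\frac{12}{5}}, lower {-}, scaled by C = -\frac{4}{11}. Verdict: the I4 binomial reduction fires (the 1F0 binomial series: exponent -12/5, x = \frac{1}{2}). Value: \left(-\frac{4}{11}\right) \cdot \left(\frac{1}{2}\right)^{-\frac{12}{5}}.

Key step: x = \frac{1}{2} and the running product (C = -4/11, x = 1/2) telescopes to a rising factorial.
Ratio: r(k) = \frac{1}{2} * (k+\frac{12}{5}) / [(k+1)] - rational; roots negated = parameters, x = \frac{1}{2}, C = -\frac{4}{11}.


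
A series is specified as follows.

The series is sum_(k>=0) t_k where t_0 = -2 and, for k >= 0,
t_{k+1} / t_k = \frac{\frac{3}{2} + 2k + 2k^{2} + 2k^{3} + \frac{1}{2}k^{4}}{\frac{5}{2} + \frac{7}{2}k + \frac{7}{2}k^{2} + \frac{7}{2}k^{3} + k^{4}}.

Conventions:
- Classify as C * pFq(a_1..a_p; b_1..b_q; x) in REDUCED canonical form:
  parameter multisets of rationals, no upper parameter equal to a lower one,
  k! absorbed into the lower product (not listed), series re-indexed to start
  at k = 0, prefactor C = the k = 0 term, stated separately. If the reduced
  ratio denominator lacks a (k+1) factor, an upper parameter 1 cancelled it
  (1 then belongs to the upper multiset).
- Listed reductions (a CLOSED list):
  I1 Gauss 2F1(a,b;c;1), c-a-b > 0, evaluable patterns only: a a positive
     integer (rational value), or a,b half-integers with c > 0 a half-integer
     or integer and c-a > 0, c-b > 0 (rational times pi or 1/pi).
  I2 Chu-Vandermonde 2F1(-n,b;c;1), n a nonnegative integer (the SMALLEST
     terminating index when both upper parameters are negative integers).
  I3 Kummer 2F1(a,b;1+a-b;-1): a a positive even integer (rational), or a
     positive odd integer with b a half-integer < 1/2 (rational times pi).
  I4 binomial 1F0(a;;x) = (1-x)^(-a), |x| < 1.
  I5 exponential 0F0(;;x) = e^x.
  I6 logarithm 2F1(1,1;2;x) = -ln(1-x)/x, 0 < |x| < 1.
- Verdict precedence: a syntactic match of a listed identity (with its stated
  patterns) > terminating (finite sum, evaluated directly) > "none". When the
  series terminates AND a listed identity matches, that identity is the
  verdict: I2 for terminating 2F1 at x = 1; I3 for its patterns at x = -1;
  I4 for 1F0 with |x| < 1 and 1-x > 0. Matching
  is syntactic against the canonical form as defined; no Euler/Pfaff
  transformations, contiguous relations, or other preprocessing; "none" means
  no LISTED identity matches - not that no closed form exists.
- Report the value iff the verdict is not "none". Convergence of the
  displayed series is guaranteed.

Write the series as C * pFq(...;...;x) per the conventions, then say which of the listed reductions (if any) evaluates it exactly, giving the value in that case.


Reduced: x = \frac{1}{2}, 2F1, upper = {1, 3}, lower = {\frac{5}{2}}, C = -2. Verdict: none (x = \frac{1}{2}): each listed identity misses the multisets {1, 3} ; {\frac{5}{2}}.

Key step: with t_0 = -2, roots of the ratio polynomials (C = -2) are the negated parameters.
Adjacent-term ratio: r(k) = \frac{1}{2} * (k+1) (k+3) / [(k+\frac{5}{2}) (k+1)] - rational; roots negated = parameters, x = \frac{1}{2}, C = -2.


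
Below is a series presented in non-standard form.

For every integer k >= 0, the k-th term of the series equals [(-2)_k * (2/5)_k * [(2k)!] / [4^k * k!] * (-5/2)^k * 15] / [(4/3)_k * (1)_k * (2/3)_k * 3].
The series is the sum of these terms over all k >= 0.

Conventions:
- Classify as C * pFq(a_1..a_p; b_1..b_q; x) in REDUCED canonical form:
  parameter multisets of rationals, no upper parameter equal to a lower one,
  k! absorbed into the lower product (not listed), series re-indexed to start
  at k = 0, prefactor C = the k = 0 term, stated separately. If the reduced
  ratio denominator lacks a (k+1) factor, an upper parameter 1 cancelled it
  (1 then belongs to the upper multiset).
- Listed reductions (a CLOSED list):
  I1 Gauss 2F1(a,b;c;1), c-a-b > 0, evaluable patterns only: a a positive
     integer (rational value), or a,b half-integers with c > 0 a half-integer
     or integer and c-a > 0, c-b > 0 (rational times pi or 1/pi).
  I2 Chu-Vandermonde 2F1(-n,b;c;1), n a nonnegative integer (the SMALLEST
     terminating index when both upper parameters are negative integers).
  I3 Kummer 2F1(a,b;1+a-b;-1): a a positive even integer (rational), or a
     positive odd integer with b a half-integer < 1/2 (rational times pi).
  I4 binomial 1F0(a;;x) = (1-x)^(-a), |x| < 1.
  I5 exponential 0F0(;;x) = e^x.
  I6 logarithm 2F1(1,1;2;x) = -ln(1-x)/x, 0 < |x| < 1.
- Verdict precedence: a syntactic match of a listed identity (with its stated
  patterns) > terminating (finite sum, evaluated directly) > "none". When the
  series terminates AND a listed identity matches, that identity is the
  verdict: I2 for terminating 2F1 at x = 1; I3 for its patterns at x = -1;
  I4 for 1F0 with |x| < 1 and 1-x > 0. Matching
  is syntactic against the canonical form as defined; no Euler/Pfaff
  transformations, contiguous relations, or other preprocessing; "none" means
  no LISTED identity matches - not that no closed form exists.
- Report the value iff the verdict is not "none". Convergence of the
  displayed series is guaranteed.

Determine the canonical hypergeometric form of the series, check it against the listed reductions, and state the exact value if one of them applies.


With C = 5: the canonical form is 3F2(-2, 2/5, 1/2; 2/3, 4/3; -5/2). Verdict: terminating - upper parameter -2 makes this a finite sum (last index 2), evaluated exactly. Exact value: 923/64.

Structural cue: with t_0 = 5, the constant factors (C = 5) combine into one prefactor.
Step ratio: r(k) = (-5/2) * (k-2) (k+2/5) (k+1/2) / [(k+2/3) (k+4/3) (k+1)] - rational; roots negated = parameters, x = (-5/2), C = 5.
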